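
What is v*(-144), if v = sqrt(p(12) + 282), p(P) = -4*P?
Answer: -432*sqrt(26) ≈ -2202.8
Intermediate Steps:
v = 3*sqrt(26) (v = sqrt(-4*12 + 282) = sqrt(-48 + 282) = sqrt(234) = 3*sqrt(26) ≈ 15.297)
v*(-144) = (3*sqrt(26))*(-144) = -432*sqrt(26)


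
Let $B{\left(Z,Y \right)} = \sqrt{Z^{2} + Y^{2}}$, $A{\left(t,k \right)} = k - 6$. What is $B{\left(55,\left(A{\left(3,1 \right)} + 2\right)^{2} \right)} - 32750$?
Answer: $-32750 + \sqrt{3106} \approx -32694.0$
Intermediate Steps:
$A{\left(t,k \right)} = -6 + k$ ($A{\left(t,k \right)} = k - 6 = -6 + k$)
$B{\left(Z,Y \right)} = \sqrt{Y^{2} + Z^{2}}$
$B{\left(55,\left(A{\left(3,1 \right)} + 2\right)^{2} \right)} - 32750 = \sqrt{\left(\left(\left(-6 + 1\right) + 2\right)^{2}\right)^{2} + 55^{2}} - 32750 = \sqrt{\left(\left(-5 + 2\right)^{2}\right)^{2} + 3025} - 32750 = \sqrt{\left(\left(-3\right)^{2}\right)^{2} + 3025} - 32750 = \sqrt{9^{2} + 3025} - 32750 = \sqrt{81 + 3025} - 32750 = \sqrt{3106} - 32750 = -32750 + \sqrt{3106}$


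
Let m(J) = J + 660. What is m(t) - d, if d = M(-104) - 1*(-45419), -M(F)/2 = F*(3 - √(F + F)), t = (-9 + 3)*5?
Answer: -45413 + 832*I*√13 ≈ -45413.0 + 2999.8*I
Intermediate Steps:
t = -30 (t = -6*5 = -30)
M(F) = -2*F*(3 - √2*√F) (M(F) = -2*F*(3 - √(F + F)) = -2*F*(3 - √(2*F)) = -2*F*(3 - √2*√F))
m(J) = 660 + J
d = 46043 - 832*I*√13 (d = (-6*(-104) + 2*√2*(-104)^(3/2)) - 1*(-45419) = (624 + 2*√2*(-208*I*√26)) + 45419 = (624 - 832*I*√13) + 45419 = 46043 - 832*I*√13 ≈ 46043.0 - 2999.8*I)
m(t) - d = (660 - 30) - (46043 - 832*I*√13) = 630 + (-46043 + 832*I*√13) = -45413 + 832*I*√13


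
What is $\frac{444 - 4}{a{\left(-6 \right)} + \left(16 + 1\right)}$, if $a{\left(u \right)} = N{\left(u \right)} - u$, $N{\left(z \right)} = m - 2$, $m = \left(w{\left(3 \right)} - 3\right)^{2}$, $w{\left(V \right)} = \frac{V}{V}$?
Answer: $\frac{88}{5} \approx 17.6$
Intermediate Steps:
$w{\left(V \right)} = 1$
$m = 4$ ($m = \left(1 - 3\right)^{2} = \left(-2\right)^{2} = 4$)
$N{\left(z \right)} = 2$ ($N{\left(z \right)} = 4 - 2 = 2$)
$a{\left(u \right)} = 2 - u$
$\frac{444 - 4}{a{\left(-6 \right)} + \left(16 + 1\right)} = \frac{444 - 4}{\left(2 - -6\right) + \left(16 + 1\right)} = \frac{440}{\left(2 + 6\right) + 17} = \frac{440}{8 + 17} = \frac{440}{25} = 440 \cdot \frac{1}{25} = \frac{88}{5}$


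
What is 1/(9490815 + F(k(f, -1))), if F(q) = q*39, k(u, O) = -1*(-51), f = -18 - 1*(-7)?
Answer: 1/9492804 ≈ 1.0534e-7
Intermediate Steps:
f = -11 (f = -18 + 7 = -11)
k(u, O) = 51
F(q) = 39*q
1/(9490815 + F(k(f, -1))) = 1/(9490815 + 39*51) = 1/(9490815 + 1989) = 1/9492804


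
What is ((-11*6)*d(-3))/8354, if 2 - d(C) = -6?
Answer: -264/4177 ≈ -0.063203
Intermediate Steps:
d(C) = 8 (d(C) = 2 - 1*(-6) = 2 + 6 = 8)
((-11*6)*d(-3))/8354 = (-11*6*8)/8354 = -66*8*(1/8354) = -528*1/8354 = -264/4177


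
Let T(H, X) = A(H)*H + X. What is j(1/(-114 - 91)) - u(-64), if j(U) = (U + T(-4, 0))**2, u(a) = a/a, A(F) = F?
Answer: 10709816/42025 ≈ 254.84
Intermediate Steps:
u(a) = 1
T(H, X) = X + H**2 (T(H, X) = H*H + X = H**2 + X = X + H**2)
j(U) = (16 + U)**2 (j(U) = (U + (0 + (-4)**2))**2 = (U + (0 + 16))**2 = (U + 16)**2 = (16 + U)**2)
j(1/(-114 - 91)) - u(-64) = (16 + 1/(-114 - 91))**2 - 1*1 = (16 + 1/(-205))**2 - 1 = (16 - 1/205)**2 - 1 = (3279/205)**2 - 1 = 10751841/42025 - 1 = 10709816/42025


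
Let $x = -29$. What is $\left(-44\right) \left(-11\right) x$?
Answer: $-14036$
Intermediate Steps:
$\left(-44\right) \left(-11\right) x = \left(-44\right) \left(-11\right) \left(-29\right) = 484 \left(-29\right) = -14036$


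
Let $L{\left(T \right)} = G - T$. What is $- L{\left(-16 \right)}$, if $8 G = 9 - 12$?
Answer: $- \frac{125}{8} \approx -15.625$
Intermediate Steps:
$G = - \frac{3}{8}$ ($G = \frac{9 - 12}{8} = \frac{1}{8} \left(-3\right) = - \frac{3}{8} \approx -0.375$)
$L{\left(T \right)} = - \frac{3}{8} - T$
$- L{\left(-16 \right)} = - (- \frac{3}{8} - -16) = - (- \frac{3}{8} + 16) = \left(-1\right) \frac{125}{8} = - \frac{125}{8}$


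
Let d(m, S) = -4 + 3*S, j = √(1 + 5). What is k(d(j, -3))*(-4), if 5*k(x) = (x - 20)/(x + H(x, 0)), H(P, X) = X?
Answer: -132/65 ≈ -2.0308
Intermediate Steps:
j = √6 ≈ 2.4495
k(x) = (-20 + x)/(5*x) (k(x) = ((x - 20)/(x + 0))/5 = ((-20 + x)/x)/5 = (-20 + x)/(5*x))
k(d(j, -3))*(-4) = ((-20 + (-4 + 3*(-3)))/(5*(-4 + 3*(-3))))*(-4) = ((-20 + (-4 - 9))/(5*(-4 - 9)))*(-4) = ((⅕)*(-20 - 13)/(-13))*(-4) = ((⅕)*(-1/13)*(-33))*(-4) = (33/65)*(-4) = -132/65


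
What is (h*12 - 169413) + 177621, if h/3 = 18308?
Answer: 667296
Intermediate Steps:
h = 54924 (h = 3*18308 = 54924)
(h*12 - 169413) + 177621 = (54924*12 - 169413) + 177621 = (659088 - 169413) + 177621 = 489675 + 177621 = 667296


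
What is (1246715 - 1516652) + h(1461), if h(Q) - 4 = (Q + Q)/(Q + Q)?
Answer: -269932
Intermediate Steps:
h(Q) = 5 (h(Q) = 4 + (Q + Q)/(Q + Q) = 4 + (2*Q)/((2*Q)) = 4 + (2*Q)*(1/(2*Q)) = 4 + 1 = 5)
(1246715 - 1516652) + h(1461) = (1246715 - 1516652) + 5 = -269937 + 5 = -269932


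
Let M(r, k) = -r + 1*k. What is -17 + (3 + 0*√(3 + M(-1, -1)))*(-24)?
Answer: -89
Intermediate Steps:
M(r, k) = k - r (M(r, k) = -r + k = k - r)
-17 + (3 + 0*√(3 + M(-1, -1)))*(-24) = -17 + (3 + 0*√(3 + (-1 - 1*(-1))))*(-24) = -17 + (3 + 0*√(3 + (-1 + 1)))*(-24) = -17 + (3 + 0*√(3 + 0))*(-24) = -17 + (3 + 0*√3)*(-24) = -17 + (3 + 0)*(-24) = -17 + 3*(-24) = -17 - 72 = -89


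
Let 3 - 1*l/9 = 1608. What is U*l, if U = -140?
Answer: 2022300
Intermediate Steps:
l = -14445 (l = 27 - 9*1608 = 27 - 14472 = -14445)
U*l = -140*(-14445) = 2022300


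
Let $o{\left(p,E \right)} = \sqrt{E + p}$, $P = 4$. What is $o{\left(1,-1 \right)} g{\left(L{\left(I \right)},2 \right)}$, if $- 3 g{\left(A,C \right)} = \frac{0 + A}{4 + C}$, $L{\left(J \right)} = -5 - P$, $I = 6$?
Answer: $0$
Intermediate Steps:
$L{\left(J \right)} = -9$ ($L{\left(J \right)} = -5 - 4 = -9$)
$g{\left(A,C \right)} = - \frac{A}{3 \left(4 + C\right)}$ ($g{\left(A,C \right)} = - \frac{\left(0 + A\right) \frac{1}{4 + C}}{3} = - \frac{A \frac{1}{4 + C}}{3} = - \frac{A}{3 \left(4 + C\right)}$)
$o{\left(1,-1 \right)} g{\left(L{\left(I \right)},2 \right)} = \sqrt{-1 + 1} \left(\left(-1\right) \left(-9\right) \frac{1}{12 + 3 \cdot 2}\right) = \sqrt{0} \left(\left(-1\right) \left(-9\right) \frac{1}{12 + 6}\right) = 0 \left(\left(-1\right) \left(-9\right) \frac{1}{18}\right) = 0 \cdot \frac{1}{2} = 0$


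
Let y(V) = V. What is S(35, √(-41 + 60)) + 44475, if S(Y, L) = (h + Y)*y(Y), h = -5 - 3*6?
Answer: 44895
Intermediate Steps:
h = -23 (h = -5 - 18 = -23)
S(Y, L) = Y*(-23 + Y) (S(Y, L) = (-23 + Y)*Y = Y*(-23 + Y))
S(35, √(-41 + 60)) + 44475 = 35*(-23 + 35) + 44475 = 35*12 + 44475 = 420 + 44475 = 44895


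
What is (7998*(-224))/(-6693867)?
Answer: 597184/2231289 ≈ 0.26764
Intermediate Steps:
(7998*(-224))/(-6693867) = -1791552*(-1/6693867) = 597184/2231289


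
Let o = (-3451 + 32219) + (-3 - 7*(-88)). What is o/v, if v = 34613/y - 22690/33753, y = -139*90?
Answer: -4135376043810/484048163 ≈ -8543.3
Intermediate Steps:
y = -12510
v = -484048163/140750010 (v = 34613/(-12510) - 22690/33753 = 34613*(-1/12510) - 22690*1/33753 = -34613/12510 - 22690/33753 = -484048163/140750010 ≈ -3.4391)
o = 29381 (o = 28768 + (-3 + 616) = 28768 + 613 = 29381)
o/v = 29381/(-484048163/140750010) = 29381*(-140750010/484048163) = -4135376043810/484048163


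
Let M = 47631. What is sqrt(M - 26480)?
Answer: sqrt(21151) ≈ 145.43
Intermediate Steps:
sqrt(M - 26480) = sqrt(47631 - 26480) = sqrt(21151)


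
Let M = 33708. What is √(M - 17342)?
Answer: 7*√334 ≈ 127.93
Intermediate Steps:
√(M - 17342) = √(33708 - 17342) = √16366 = 7*√334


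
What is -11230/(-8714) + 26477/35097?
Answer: 312429944/152917629 ≈ 2.0431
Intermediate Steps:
-11230/(-8714) + 26477/35097 = -11230*(-1/8714) + 26477*(1/35097) = 5615/4357 + 26477/35097 = 312429944/152917629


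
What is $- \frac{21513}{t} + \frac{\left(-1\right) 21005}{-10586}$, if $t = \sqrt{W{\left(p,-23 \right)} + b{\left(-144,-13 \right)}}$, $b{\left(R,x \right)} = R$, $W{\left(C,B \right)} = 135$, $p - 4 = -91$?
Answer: $\frac{21005}{10586} + 7171 i \approx 1.9842 + 7171.0 i$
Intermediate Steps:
$p = -87$ ($p = 4 - 91 = -87$)
$t = 3 i$ ($t = \sqrt{135 - 144} = \sqrt{-9} = 3 i \approx 3.0 i$)
$- \frac{21513}{t} + \frac{\left(-1\right) 21005}{-10586} = - \frac{21513}{3 i} + \frac{\left(-1\right) 21005}{-10586} = - 21513 \left(- \frac{i}{3}\right) - - \frac{21005}{10586} = 7171 i + \frac{21005}{10586} = \frac{21005}{10586} + 7171 i$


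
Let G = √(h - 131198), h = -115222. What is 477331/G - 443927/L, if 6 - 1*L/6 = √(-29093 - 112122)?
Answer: -40357/12841 - 477331*I*√5/1110 - 40357*I*√141215/77046 ≈ -3.1428 - 1158.4*I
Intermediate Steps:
G = 222*I*√5 (G = √(-115222 - 131198) = √(-246420) = 222*I*√5 ≈ 496.41*I)
L = 36 - 6*I*√141215 (L = 36 - 6*√(-29093 - 112122) = 36 - 6*I*√141215 ≈ 36.0 - 2254.7*I)
477331/G - 443927/L = 477331/((222*I*√5)) - 443927/(36 - 6*I*√141215) = 477331*(-I*√5/1110) - 443927/(36 - 6*I*√141215) = -477331*I*√5/1110 - 443927/(36 - 6*I*√141215) = -443927/(36 - 6*I*√141215) - 477331*I*√5/1110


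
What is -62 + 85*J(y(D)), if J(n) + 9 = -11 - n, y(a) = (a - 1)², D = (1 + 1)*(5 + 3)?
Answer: -20887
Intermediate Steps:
D = 16 (D = 2*8 = 16)
y(a) = (-1 + a)²
J(n) = -20 - n (J(n) = -9 + (-11 - n) = -20 - n)
-62 + 85*J(y(D)) = -62 + 85*(-20 - (-1 + 16)²) = -62 + 85*(-20 - 1*15²) = -62 + 85*(-20 - 1*225) = -62 + 85*(-20 - 225) = -62 + 85*(-245) = -62 - 20825 = -20887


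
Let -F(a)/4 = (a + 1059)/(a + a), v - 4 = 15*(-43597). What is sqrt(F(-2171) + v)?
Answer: I*sqrt(3082233493495)/2171 ≈ 808.67*I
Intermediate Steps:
v = -653951 (v = 4 + 15*(-43597) = 4 - 653955 = -653951)
F(a) = -2*(1059 + a)/a (F(a) = -4*(a + 1059)/(a + a) = -4*(1059 + a)/(2*a) = -4*(1059 + a)*1/(2*a) = -2*(1059 + a)/a)
sqrt(F(-2171) + v) = sqrt((-2 - 2118/(-2171)) - 653951) = sqrt((-2 - 2118*(-1/2171)) - 653951) = sqrt((-2 + 2118/2171) - 653951) = sqrt(-2224/2171 - 653951) = sqrt(-1419729845/2171) = I*sqrt(3082233493495)/2171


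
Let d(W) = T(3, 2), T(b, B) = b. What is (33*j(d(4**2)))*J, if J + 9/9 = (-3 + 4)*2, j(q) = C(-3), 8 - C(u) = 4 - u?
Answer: 33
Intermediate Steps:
d(W) = 3
C(u) = 4 + u (C(u) = 8 - (4 - u) = 8 + (-4 + u) = 4 + u)
j(q) = 1 (j(q) = 4 - 3 = 1)
J = 1 (J = -1 + (-3 + 4)*2 = -1 + 1*2 = -1 + 2 = 1)
(33*j(d(4**2)))*J = (33*1)*1 = 33*1 = 33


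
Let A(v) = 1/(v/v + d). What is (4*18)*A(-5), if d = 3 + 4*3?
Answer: 9/2 ≈ 4.5000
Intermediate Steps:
d = 15 (d = 3 + 12 = 15)
A(v) = 1/16 (A(v) = 1/(v/v + 15) = 1/(1 + 15) = 1/16)
(4*18)*A(-5) = (4*18)*(1/16) = 72*(1/16) = 9/2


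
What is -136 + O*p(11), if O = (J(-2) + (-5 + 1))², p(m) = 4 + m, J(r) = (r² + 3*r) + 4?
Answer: -76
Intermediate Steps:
J(r) = 4 + r² + 3*r
O = 4 (O = ((4 + (-2)² + 3*(-2)) + (-5 + 1))² = ((4 + 4 - 6) - 4)² = (2 - 4)² = (-2)² = 4)
-136 + O*p(11) = -136 + 4*(4 + 11) = -136 + 4*15 = -136 + 60 = -76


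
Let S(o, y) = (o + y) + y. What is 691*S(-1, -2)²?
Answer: 17275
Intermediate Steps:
S(o, y) = o + 2*y
691*S(-1, -2)² = 691*(-1 + 2*(-2))² = 691*(-1 - 4)² = 691*(-5)² = 691*25 = 17275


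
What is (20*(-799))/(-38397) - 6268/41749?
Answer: 426476624/1603036353 ≈ 0.26604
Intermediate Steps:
(20*(-799))/(-38397) - 6268/41749 = -15980*(-1/38397) - 6268*1/41749 = 15980/38397 - 6268/41749 = 426476624/1603036353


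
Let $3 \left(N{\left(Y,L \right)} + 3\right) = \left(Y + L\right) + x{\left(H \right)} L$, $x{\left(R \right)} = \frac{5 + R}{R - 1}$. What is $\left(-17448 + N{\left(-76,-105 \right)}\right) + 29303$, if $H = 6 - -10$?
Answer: $\frac{35228}{3} \approx 11743.0$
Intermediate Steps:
$H = 16$ ($H = 6 + 10 = 16$)
$x{\left(R \right)} = \frac{5 + R}{-1 + R}$
$N{\left(Y,L \right)} = -3 + \frac{Y}{3} + \frac{4 L}{5}$ ($N{\left(Y,L \right)} = -3 + \frac{\left(Y + L\right) + \frac{5 + 16}{-1 + 16} L}{3} = -3 + \frac{\left(L + Y\right) + \frac{1}{15} \cdot 21 L}{3} = -3 + \frac{\left(L + Y\right) + \frac{7 L}{5}}{3} = -3 + \frac{Y + \frac{12 L}{5}}{3} = -3 + \left(\frac{Y}{3} + \frac{4 L}{5}\right) = -3 + \frac{Y}{3} + \frac{4 L}{5}$)
$\left(-17448 + N{\left(-76,-105 \right)}\right) + 29303 = \left(-17448 + \left(-3 + \frac{1}{3} \left(-76\right) + \frac{4}{5} \left(-105\right)\right)\right) + 29303 = \left(-17448 - \frac{337}{3}\right) + 29303 = - \frac{52681}{3} + 29303 = \frac{35228}{3}$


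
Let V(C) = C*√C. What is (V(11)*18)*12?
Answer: 2376*√11 ≈ 7880.3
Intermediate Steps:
V(C) = C^(3/2)
(V(11)*18)*12 = (11^(3/2)*18)*12 = ((11*√11)*18)*12 = (198*√11)*12 = 2376*√11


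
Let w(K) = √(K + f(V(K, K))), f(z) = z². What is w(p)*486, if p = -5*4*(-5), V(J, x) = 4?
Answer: 972*√29 ≈ 5234.4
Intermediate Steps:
p = 100 (p = -20*(-5) = 100)
w(K) = √(16 + K) (w(K) = √(K + 4²) = √(K + 16) = √(16 + K))
w(p)*486 = √(16 + 100)*486 = √116*486 = (2*√29)*486 = 972*√29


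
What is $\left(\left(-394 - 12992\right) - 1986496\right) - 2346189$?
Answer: $-4346071$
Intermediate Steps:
$\left(\left(-394 - 12992\right) - 1986496\right) - 2346189 = \left(-13386 - 1986496\right) - 2346189 = -1999882 - 2346189 = -4346071$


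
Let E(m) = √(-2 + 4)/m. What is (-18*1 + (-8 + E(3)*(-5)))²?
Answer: 6134/9 + 260*√2/3 ≈ 804.12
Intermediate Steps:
E(m) = √2/m
(-18*1 + (-8 + E(3)*(-5)))² = (-18*1 + (-8 + (√2/3)*(-5)))² = (-18 + (-8 + (√2*(⅓))*(-5)))² = (-18 + (-8 + (√2/3)*(-5)))² = (-18 + (-8 - 5*√2/3))² = (-26 - 5*√2/3)²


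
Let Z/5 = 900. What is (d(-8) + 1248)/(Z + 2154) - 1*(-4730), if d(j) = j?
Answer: 15737330/3327 ≈ 4730.2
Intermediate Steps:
Z = 4500 (Z = 5*900 = 4500)
(d(-8) + 1248)/(Z + 2154) - 1*(-4730) = (-8 + 1248)/(4500 + 2154) - 1*(-4730) = 1240/6654 + 4730 = 1240*(1/6654) + 4730 = 620/3327 + 4730 = 15737330/3327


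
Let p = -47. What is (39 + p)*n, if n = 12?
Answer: -96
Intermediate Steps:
(39 + p)*n = (39 - 47)*12 = -8*12 = -96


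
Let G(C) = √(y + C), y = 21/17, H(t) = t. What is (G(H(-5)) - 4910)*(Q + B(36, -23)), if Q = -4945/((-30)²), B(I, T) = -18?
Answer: 2076439/18 - 8458*I*√17/765 ≈ 1.1536e+5 - 45.586*I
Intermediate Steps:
y = 21/17 (y = 21*(1/17) = 21/17 ≈ 1.2353)
Q = -989/180 (Q = -4945/900 = -4945*1/900 = -989/180 ≈ -5.4944)
G(C) = √(21/17 + C)
(G(H(-5)) - 4910)*(Q + B(36, -23)) = (√(357 + 289*(-5))/17 - 4910)*(-989/180 - 18) = (√(357 - 1445)/17 - 4910)*(-4229/180) = (√(-1088)/17 - 4910)*(-4229/180) = ((8*I*√17)/17 - 4910)*(-4229/180) = (8*I*√17/17 - 4910)*(-4229/180) = (-4910 + 8*I*√17/17)*(-4229/180) = 2076439/18 - 8458*I*√17/765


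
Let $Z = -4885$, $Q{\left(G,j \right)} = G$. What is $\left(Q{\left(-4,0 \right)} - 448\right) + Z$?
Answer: $-5337$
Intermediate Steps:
$\left(Q{\left(-4,0 \right)} - 448\right) + Z = \left(-4 - 448\right) - 4885 = -452 - 4885 = -5337$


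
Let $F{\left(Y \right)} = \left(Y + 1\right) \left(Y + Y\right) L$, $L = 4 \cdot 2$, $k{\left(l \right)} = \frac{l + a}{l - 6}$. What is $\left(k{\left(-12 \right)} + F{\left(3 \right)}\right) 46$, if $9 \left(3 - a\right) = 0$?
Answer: $8855$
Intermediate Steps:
$a = 3$ ($a = 3 - 0 = 3 + 0 = 3$)
$k{\left(l \right)} = \frac{3 + l}{-6 + l}$ ($k{\left(l \right)} = \frac{l + 3}{l - 6} = \frac{3 + l}{-6 + l}$)
$L = 8$
$F{\left(Y \right)} = 16 Y \left(1 + Y\right)$ ($F{\left(Y \right)} = \left(Y + 1\right) \left(Y + Y\right) 8 = \left(1 + Y\right) 2 Y 8 = 2 Y \left(1 + Y\right) 8 = 16 Y \left(1 + Y\right)$)
$\left(k{\left(-12 \right)} + F{\left(3 \right)}\right) 46 = \left(\frac{3 - 12}{-6 - 12} + 16 \cdot 3 \left(1 + 3\right)\right) 46 = \left(\frac{1}{-18} \left(-9\right) + 16 \cdot 3 \cdot 4\right) 46 = \left(\left(- \frac{1}{18}\right) \left(-9\right) + 192\right) 46 = \left(\frac{1}{2} + 192\right) 46 = \frac{385}{2} \cdot 46 = 8855$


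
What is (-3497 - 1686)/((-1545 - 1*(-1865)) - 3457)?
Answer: 5183/3137 ≈ 1.6522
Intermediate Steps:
(-3497 - 1686)/((-1545 - 1*(-1865)) - 3457) = -5183/((-1545 + 1865) - 3457) = -5183/(320 - 3457) = -5183/(-3137) = -5183*(-1/3137) = 5183/3137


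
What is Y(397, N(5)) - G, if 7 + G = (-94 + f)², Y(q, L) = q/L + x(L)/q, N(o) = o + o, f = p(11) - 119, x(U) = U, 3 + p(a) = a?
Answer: -166653751/3970 ≈ -41978.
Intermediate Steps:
p(a) = -3 + a
f = -111 (f = (-3 + 11) - 119 = 8 - 119 = -111)
N(o) = 2*o
Y(q, L) = L/q + q/L (Y(q, L) = q/L + L/q = L/q + q/L)
G = 42018 (G = -7 + (-94 - 111)² = -7 + (-205)² = -7 + 42025 = 42018)
Y(397, N(5)) - G = ((2*5)/397 + 397/((2*5))) - 1*42018 = (10*(1/397) + 397/10) - 42018 = (10/397 + 397*(⅒)) - 42018 = (10/397 + 397/10) - 42018 = 157709/3970 - 42018 = -166653751/3970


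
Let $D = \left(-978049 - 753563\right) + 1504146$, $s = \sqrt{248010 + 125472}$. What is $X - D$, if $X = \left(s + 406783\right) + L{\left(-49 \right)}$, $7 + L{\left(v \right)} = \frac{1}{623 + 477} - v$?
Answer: $\frac{697720101}{1100} + 3 \sqrt{41498} \approx 6.349 \cdot 10^{5}$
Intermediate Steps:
$s = 3 \sqrt{41498}$ ($s = \sqrt{373482} = 3 \sqrt{41498} \approx 611.13$)
$D = -227466$ ($D = -1731612 + 1504146 = -227466$)
$L{\left(v \right)} = - \frac{7699}{1100} - v$ ($L{\left(v \right)} = -7 - \left(v - \frac{1}{623 + 477}\right) = -7 - \left(- \frac{1}{1100} + v\right) = - \frac{7699}{1100} - v$)
$X = \frac{447507501}{1100} + 3 \sqrt{41498}$ ($X = \left(3 \sqrt{41498} + 406783\right) - - \frac{46201}{1100} = \left(406783 + 3 \sqrt{41498}\right) + \left(- \frac{7699}{1100} + 49\right) = \left(406783 + 3 \sqrt{41498}\right) + \frac{46201}{1100} = \frac{447507501}{1100} + 3 \sqrt{41498} \approx 4.0744 \cdot 10^{5}$)
$X - D = \left(\frac{447507501}{1100} + 3 \sqrt{41498}\right) - -227466 = \left(\frac{447507501}{1100} + 3 \sqrt{41498}\right) + 227466 = \frac{697720101}{1100} + 3 \sqrt{41498}$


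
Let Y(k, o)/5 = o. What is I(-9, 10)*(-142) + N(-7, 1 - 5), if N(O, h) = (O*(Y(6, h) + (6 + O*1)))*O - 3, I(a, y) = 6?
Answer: -1884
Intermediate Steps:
Y(k, o) = 5*o
N(O, h) = -3 + O²*(6 + O + 5*h) (N(O, h) = (O*(5*h + (6 + O*1)))*O - 3 = (O*(5*h + (6 + O)))*O - 3 = (O*(6 + O + 5*h))*O - 3 = O²*(6 + O + 5*h) - 3 = -3 + O²*(6 + O + 5*h))
I(-9, 10)*(-142) + N(-7, 1 - 5) = 6*(-142) + (-3 + (-7)³ + 6*(-7)² + 5*(1 - 5)*(-7)²) = -852 + (-3 - 343 + 6*49 + 5*(-4)*49) = -852 + (-3 - 343 + 294 - 980) = -852 - 1032 = -1884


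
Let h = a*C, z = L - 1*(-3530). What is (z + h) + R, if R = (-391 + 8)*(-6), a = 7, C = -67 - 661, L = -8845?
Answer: -8113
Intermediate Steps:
C = -728
R = 2298 (R = -383*(-6) = 2298)
z = -5315 (z = -8845 - 1*(-3530) = -8845 + 3530 = -5315)
h = -5096 (h = 7*(-728) = -5096)
(z + h) + R = (-5315 - 5096) + 2298 = -10411 + 2298 = -8113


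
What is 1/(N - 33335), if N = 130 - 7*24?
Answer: -1/33373 ≈ -2.9964e-5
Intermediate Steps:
N = -38 (N = 130 - 168 = -38)
1/(N - 33335) = 1/(-38 - 33335) = 1/(-33373) = -1/33373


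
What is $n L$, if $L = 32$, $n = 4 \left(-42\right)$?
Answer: $-5376$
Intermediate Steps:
$n = -168$
$n L = \left(-168\right) 32 = -5376$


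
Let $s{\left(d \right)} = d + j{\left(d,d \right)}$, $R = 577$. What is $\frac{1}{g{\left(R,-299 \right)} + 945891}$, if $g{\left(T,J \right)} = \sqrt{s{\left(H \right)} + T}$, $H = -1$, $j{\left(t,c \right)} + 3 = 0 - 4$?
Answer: $\frac{945891}{894709783312} - \frac{\sqrt{569}}{894709783312} \approx 1.0572 \cdot 10^{-6}$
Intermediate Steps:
$j{\left(t,c \right)} = -7$ ($j{\left(t,c \right)} = -3 + \left(0 - 4\right) = -3 - 4 = -7$)
$s{\left(d \right)} = -7 + d$ ($s{\left(d \right)} = d - 7 = -7 + d$)
$g{\left(T,J \right)} = \sqrt{-8 + T}$ ($g{\left(T,J \right)} = \sqrt{\left(-7 - 1\right) + T} = \sqrt{-8 + T}$)
$\frac{1}{g{\left(R,-299 \right)} + 945891} = \frac{1}{\sqrt{-8 + 577} + 945891} = \frac{1}{\sqrt{569} + 945891} = \frac{1}{945891 + \sqrt{569}}$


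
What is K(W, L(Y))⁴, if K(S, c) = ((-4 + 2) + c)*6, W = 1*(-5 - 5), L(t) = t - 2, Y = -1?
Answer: 810000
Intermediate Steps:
L(t) = -2 + t
W = -10 (W = 1*(-10) = -10)
K(S, c) = -12 + 6*c (K(S, c) = (-2 + c)*6 = -12 + 6*c)
K(W, L(Y))⁴ = (-12 + 6*(-2 - 1))⁴ = (-12 + 6*(-3))⁴ = (-12 - 18)⁴ = (-30)⁴ = 810000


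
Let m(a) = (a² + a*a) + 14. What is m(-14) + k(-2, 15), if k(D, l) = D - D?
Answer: 406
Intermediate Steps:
k(D, l) = 0
m(a) = 14 + 2*a² (m(a) = (a² + a²) + 14 = 2*a² + 14 = 14 + 2*a²)
m(-14) + k(-2, 15) = (14 + 2*(-14)²) + 0 = (14 + 2*196) + 0 = (14 + 392) + 0 = 406 + 0 = 406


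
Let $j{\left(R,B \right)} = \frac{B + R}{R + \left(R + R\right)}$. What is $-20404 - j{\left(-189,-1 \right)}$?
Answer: $- \frac{11569258}{567} \approx -20404.0$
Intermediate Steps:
$j{\left(R,B \right)} = \frac{B + R}{3 R}$ ($j{\left(R,B \right)} = \frac{B + R}{R + 2 R} = \frac{B + R}{3 R}$)
$-20404 - j{\left(-189,-1 \right)} = -20404 - \frac{-1 - 189}{3 \left(-189\right)} = -20404 - \frac{1}{3} \left(- \frac{1}{189}\right) \left(-190\right) = -20404 - \frac{190}{567} = - \frac{11569258}{567}$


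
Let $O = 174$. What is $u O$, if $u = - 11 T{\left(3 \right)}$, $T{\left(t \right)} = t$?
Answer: $-5742$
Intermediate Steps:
$u = -33$ ($u = \left(-11\right) 3 = -33$)
$u O = \left(-33\right) 174 = -5742$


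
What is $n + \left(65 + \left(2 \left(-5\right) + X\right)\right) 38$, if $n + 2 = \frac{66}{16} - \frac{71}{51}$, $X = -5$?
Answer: $\frac{775499}{408} \approx 1900.7$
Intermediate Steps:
$n = \frac{299}{408}$ ($n = -2 + \left(\frac{66}{16} - \frac{71}{51}\right) = -2 + \left(66 \cdot \frac{1}{16} - \frac{71}{51}\right) = -2 + \left(\frac{33}{8} - \frac{71}{51}\right) = -2 + \frac{1115}{408} = \frac{299}{408} \approx 0.73284$)
$n + \left(65 + \left(2 \left(-5\right) + X\right)\right) 38 = \frac{299}{408} + \left(65 + \left(2 \left(-5\right) - 5\right)\right) 38 = \frac{299}{408} + \left(65 - 15\right) 38 = \frac{299}{408} + 50 \cdot 38 = \frac{299}{408} + 1900 = \frac{775499}{408}$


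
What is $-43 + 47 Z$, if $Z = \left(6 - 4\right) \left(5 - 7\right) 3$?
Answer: $-607$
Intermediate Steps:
$Z = -12$ ($Z = 2 \left(-2\right) 3 = \left(-4\right) 3 = -12$)
$-43 + 47 Z = -43 + 47 \left(-12\right) = -43 - 564 = -607$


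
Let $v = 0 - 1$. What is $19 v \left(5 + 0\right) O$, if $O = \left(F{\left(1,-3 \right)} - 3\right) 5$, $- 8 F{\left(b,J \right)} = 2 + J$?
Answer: $\frac{10925}{8} \approx 1365.6$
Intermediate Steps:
$F{\left(b,J \right)} = - \frac{1}{4} - \frac{J}{8}$ ($F{\left(b,J \right)} = - \frac{2 + J}{8} = - \frac{1}{4} - \frac{J}{8}$)
$v = -1$ ($v = 0 - 1 = -1$)
$O = - \frac{115}{8}$ ($O = \left(\left(- \frac{1}{4} - - \frac{3}{8}\right) - 3\right) 5 = \left(\left(- \frac{1}{4} + \frac{3}{8}\right) - 3\right) 5 = \left(\frac{1}{8} - 3\right) 5 = \left(- \frac{23}{8}\right) 5 = - \frac{115}{8} \approx -14.375$)
$19 v \left(5 + 0\right) O = 19 \left(- (5 + 0)\right) \left(- \frac{115}{8}\right) = 19 \left(\left(-1\right) 5\right) \left(- \frac{115}{8}\right) = 19 \left(-5\right) \left(- \frac{115}{8}\right) = \left(-95\right) \left(- \frac{115}{8}\right) = \frac{10925}{8}$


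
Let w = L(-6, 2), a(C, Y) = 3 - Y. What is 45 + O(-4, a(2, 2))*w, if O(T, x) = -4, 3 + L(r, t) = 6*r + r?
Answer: 225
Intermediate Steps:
L(r, t) = -3 + 7*r (L(r, t) = -3 + (6*r + r) = -3 + 7*r)
w = -45 (w = -3 + 7*(-6) = -3 - 42 = -45)
45 + O(-4, a(2, 2))*w = 45 - 4*(-45) = 45 + 180 = 225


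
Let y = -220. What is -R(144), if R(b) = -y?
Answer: -220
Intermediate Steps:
R(b) = 220 (R(b) = -1*(-220) = 220)
-R(144) = -1*220 = -220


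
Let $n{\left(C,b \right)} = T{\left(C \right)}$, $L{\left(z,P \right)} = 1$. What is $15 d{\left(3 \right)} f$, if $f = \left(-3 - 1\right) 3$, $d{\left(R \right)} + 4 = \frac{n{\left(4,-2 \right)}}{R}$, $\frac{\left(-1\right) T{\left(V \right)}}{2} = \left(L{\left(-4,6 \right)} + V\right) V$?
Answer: $3120$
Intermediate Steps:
$T{\left(V \right)} = - 2 V \left(1 + V\right)$ ($T{\left(V \right)} = - 2 \left(1 + V\right) V = - 2 V \left(1 + V\right)$)
$n{\left(C,b \right)} = - 2 C \left(1 + C\right)$
$d{\left(R \right)} = -4 - \frac{40}{R}$ ($d{\left(R \right)} = -4 + \frac{\left(-2\right) 4 \left(1 + 4\right)}{R} = -4 + \frac{\left(-2\right) 4 \cdot 5}{R} = -4 - \frac{40}{R}$)
$f = -12$ ($f = \left(-4\right) 3 = -12$)
$15 d{\left(3 \right)} f = 15 \left(-4 - \frac{40}{3}\right) \left(-12\right) = 15 \left(- \frac{52}{3}\right) \left(-12\right) = \left(-260\right) \left(-12\right) = 3120$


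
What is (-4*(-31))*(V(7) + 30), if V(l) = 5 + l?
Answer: 5208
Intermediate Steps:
(-4*(-31))*(V(7) + 30) = (-4*(-31))*((5 + 7) + 30) = 124*(12 + 30) = 124*42 = 5208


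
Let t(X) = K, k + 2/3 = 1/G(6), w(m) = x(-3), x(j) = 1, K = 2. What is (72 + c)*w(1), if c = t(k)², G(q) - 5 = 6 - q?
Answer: 76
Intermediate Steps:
G(q) = 11 - q (G(q) = 5 + (6 - q) = 11 - q)
w(m) = 1
k = -7/15 (k = -⅔ + 1/(11 - 1*6) = -⅔ + 1/(11 - 6) = -⅔ + 1/5 = -⅔ + ⅕ = -7/15 ≈ -0.46667)
t(X) = 2
c = 4 (c = 2² = 4)
(72 + c)*w(1) = (72 + 4)*1 = 76*1 = 76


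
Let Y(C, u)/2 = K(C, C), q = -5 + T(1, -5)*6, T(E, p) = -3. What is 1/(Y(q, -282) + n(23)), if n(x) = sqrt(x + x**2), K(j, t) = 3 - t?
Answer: 13/538 - sqrt(138)/1076 ≈ 0.013246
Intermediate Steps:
q = -23 (q = -5 - 3*6 = -5 - 18 = -23)
Y(C, u) = 6 - 2*C (Y(C, u) = 2*(3 - C) = 6 - 2*C)
1/(Y(q, -282) + n(23)) = 1/((6 - 2*(-23)) + sqrt(23*(1 + 23))) = 1/((6 + 46) + sqrt(23*24)) = 1/(52 + sqrt(552)) = 1/(52 + 2*sqrt(138))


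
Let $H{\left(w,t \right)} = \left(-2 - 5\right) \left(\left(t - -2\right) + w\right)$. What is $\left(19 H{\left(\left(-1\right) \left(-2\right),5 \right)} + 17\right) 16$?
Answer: $-18880$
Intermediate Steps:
$H{\left(w,t \right)} = -14 - 7 t - 7 w$ ($H{\left(w,t \right)} = - 7 \left(\left(t + 2\right) + w\right) = - 7 \left(\left(2 + t\right) + w\right) = - 7 \left(2 + t + w\right) = -14 - 7 t - 7 w$)
$\left(19 H{\left(\left(-1\right) \left(-2\right),5 \right)} + 17\right) 16 = \left(19 \left(-14 - 35 - 7 \left(\left(-1\right) \left(-2\right)\right)\right) + 17\right) 16 = \left(19 \left(-14 - 35 - 14\right) + 17\right) 16 = \left(19 \left(-63\right) + 17\right) 16 = \left(-1197 + 17\right) 16 = \left(-1180\right) 16 = -18880$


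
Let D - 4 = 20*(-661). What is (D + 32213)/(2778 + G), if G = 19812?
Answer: 18997/22590 ≈ 0.84095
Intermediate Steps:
D = -13216 (D = 4 + 20*(-661) = 4 - 13220 = -13216)
(D + 32213)/(2778 + G) = (-13216 + 32213)/(2778 + 19812) = 18997/22590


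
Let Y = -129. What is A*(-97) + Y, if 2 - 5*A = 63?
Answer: 5272/5 ≈ 1054.4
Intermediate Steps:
A = -61/5 (A = ⅖ - ⅕*63 = ⅖ - 63/5 = -61/5 ≈ -12.200)
A*(-97) + Y = -61/5*(-97) - 129 = 5917/5 - 129 = 5272/5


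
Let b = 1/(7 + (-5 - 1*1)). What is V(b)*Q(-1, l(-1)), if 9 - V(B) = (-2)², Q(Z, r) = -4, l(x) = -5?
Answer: -20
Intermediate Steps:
b = 1 (b = 1/(7 + (-5 - 1)) = 1/(7 - 6) = 1/1 = 1)
V(B) = 5 (V(B) = 9 - 1*(-2)² = 9 - 1*4 = 9 - 4 = 5)
V(b)*Q(-1, l(-1)) = 5*(-4) = -20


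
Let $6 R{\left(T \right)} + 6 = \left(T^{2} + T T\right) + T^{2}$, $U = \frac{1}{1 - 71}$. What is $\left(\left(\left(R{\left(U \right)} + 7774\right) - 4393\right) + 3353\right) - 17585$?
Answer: $- \frac{106349599}{9800} \approx -10852.0$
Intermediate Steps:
$U = - \frac{1}{70}$ ($U = \frac{1}{-70} = - \frac{1}{70} \approx -0.014286$)
$R{\left(T \right)} = -1 + \frac{T^{2}}{2}$ ($R{\left(T \right)} = -1 + \frac{\left(T^{2} + T T\right) + T^{2}}{6} = -1 + \frac{\left(T^{2} + T^{2}\right) + T^{2}}{6} = -1 + \frac{2 T^{2} + T^{2}}{6} = -1 + \frac{3 T^{2}}{6} = -1 + \frac{T^{2}}{2}$)
$\left(\left(\left(R{\left(U \right)} + 7774\right) - 4393\right) + 3353\right) - 17585 = \left(\left(\left(\left(-1 + \frac{\left(- \frac{1}{70}\right)^{2}}{2}\right) + 7774\right) - 4393\right) + 3353\right) - 17585 = \left(\left(\left(\left(-1 + \frac{1}{2} \cdot \frac{1}{4900}\right) + 7774\right) - 4393\right) + 3353\right) - 17585 = \left(\left(\left(\left(-1 + \frac{1}{9800}\right) + 7774\right) - 4393\right) + 3353\right) - 17585 = \left(\left(\left(- \frac{9799}{9800} + 7774\right) - 4393\right) + 3353\right) - 17585 = \left(\left(\frac{76175401}{9800} - 4393\right) + 3353\right) - 17585 = \left(\frac{33124001}{9800} + 3353\right) - 17585 = \frac{65983401}{9800} - 17585 = - \frac{106349599}{9800}$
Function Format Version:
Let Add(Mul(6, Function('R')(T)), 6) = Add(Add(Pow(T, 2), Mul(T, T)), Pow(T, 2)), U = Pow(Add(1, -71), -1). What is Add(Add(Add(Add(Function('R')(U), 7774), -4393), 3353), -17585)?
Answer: Rational(-106349599, 9800) ≈ -10852.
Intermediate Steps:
U = Rational(-1, 70) (U = Pow(-70, -1) = Rational(-1, 70) ≈ -0.014286)
Function('R')(T) = Add(-1, Mul(Rational(1, 2), Pow(T, 2))) (Function('R')(T) = Add(-1, Mul(Rational(1, 6), Add(Add(Pow(T, 2), Mul(T, T)), Pow(T, 2)))) = Add(-1, Mul(Rational(1, 6), Add(Add(Pow(T, 2), Pow(T, 2)), Pow(T, 2)))) = Add(-1, Mul(Rational(1, 6), Add(Mul(2, Pow(T, 2)), Pow(T, 2)))) = Add(-1, Mul(Rational(1, 6), Mul(3, Pow(T, 2)))) = Add(-1, Mul(Rational(1, 2), Pow(T, 2))))
Add(Add(Add(Add(Function('R')(U), 7774), -4393), 3353), -17585) = Add(Add(Add(Add(Add(-1, Mul(Rational(1, 2), Pow(Rational(-1, 70), 2))), 7774), -4393), 3353), -17585) = Add(Add(Add(Add(Add(-1, Mul(Rational(1, 2), Rational(1, 4900))), 7774), -4393), 3353), -17585) = Add(Add(Add(Add(Add(-1, Rational(1, 9800)), 7774), -4393), 3353), -17585) = Add(Add(Add(Add(Rational(-9799, 9800), 7774), -4393), 3353), -17585) = Add(Add(Add(Rational(76175401, 9800), -4393), 3353), -17585) = Add(Add(Rational(33124001, 9800), 3353), -17585) = Add(Rational(65983401, 9800), -17585) = Rational(-106349599, 9800)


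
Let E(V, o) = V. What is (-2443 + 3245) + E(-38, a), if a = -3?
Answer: 764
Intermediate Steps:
(-2443 + 3245) + E(-38, a) = (-2443 + 3245) - 38 = 802 - 38 = 764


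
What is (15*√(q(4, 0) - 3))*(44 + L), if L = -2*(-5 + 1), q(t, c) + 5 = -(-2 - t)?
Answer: 780*I*√2 ≈ 1103.1*I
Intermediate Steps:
q(t, c) = -3 + t (q(t, c) = -5 - (-2 - t) = -5 + (2 + t) = -3 + t)
L = 8 (L = -2*(-4) = 8)
(15*√(q(4, 0) - 3))*(44 + L) = (15*√((-3 + 4) - 3))*(44 + 8) = (15*√(1 - 3))*52 = (15*√(-2))*52 = (15*(I*√2))*52 = (15*I*√2)*52 = 780*I*√2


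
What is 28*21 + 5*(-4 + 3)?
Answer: 583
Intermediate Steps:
28*21 + 5*(-4 + 3) = 588 + 5*(-1) = 588 - 5 = 583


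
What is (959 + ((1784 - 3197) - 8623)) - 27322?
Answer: -36399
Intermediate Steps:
(959 + ((1784 - 3197) - 8623)) - 27322 = (959 + (-1413 - 8623)) - 27322 = (959 - 10036) - 27322 = -9077 - 27322 = -36399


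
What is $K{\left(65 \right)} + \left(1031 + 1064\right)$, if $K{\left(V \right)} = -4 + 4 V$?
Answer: $2351$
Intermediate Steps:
$K{\left(65 \right)} + \left(1031 + 1064\right) = \left(-4 + 4 \cdot 65\right) + \left(1031 + 1064\right) = \left(-4 + 260\right) + 2095 = 256 + 2095 = 2351$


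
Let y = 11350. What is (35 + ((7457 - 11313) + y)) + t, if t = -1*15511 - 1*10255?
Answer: -18237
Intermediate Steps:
t = -25766 (t = -15511 - 10255 = -25766)
(35 + ((7457 - 11313) + y)) + t = (35 + ((7457 - 11313) + 11350)) - 25766 = (35 + (-3856 + 11350)) - 25766 = (35 + 7494) - 25766 = 7529 - 25766 = -18237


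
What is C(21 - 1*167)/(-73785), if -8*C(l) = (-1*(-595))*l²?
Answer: 634151/29514 ≈ 21.486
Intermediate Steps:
C(l) = -595*l²/8 (C(l) = -(-1*(-595))*l²/8 = -595*l²/8)
C(21 - 1*167)/(-73785) = -595*(21 - 1*167)²/8/(-73785) = -595*(21 - 167)²/8*(-1/73785) = -595/8*(-146)²*(-1/73785) = -595/8*21316*(-1/73785) = -3170755/2*(-1/73785) = 634151/29514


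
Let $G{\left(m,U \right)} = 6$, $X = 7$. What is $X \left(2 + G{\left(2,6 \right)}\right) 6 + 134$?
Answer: $470$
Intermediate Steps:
$X \left(2 + G{\left(2,6 \right)}\right) 6 + 134 = 7 \left(2 + 6\right) 6 + 134 = 7 \cdot 8 \cdot 6 + 134 = 7 \cdot 48 + 134 = 336 + 134 = 470$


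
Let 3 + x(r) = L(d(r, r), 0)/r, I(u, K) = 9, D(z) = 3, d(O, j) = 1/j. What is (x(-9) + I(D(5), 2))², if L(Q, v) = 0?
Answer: 36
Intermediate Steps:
x(r) = -3 (x(r) = -3 + 0/r = -3 + 0 = -3)
(x(-9) + I(D(5), 2))² = (-3 + 9)² = 6² = 36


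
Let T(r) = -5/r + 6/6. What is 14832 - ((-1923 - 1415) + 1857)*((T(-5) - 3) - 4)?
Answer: 7427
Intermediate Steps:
T(r) = 1 - 5/r (T(r) = -5/r + 6*(1/6) = -5/r + 1 = 1 - 5/r)
14832 - ((-1923 - 1415) + 1857)*((T(-5) - 3) - 4) = 14832 - ((-1923 - 1415) + 1857)*(((-5 - 5)/(-5) - 3) - 4) = 14832 - (-3338 + 1857)*((-1/5*(-10) - 3) - 4) = 14832 - (-1481)*((2 - 3) - 4) = 14832 - (-1481)*(-1 - 4) = 14832 - (-1481)*(-5) = 14832 - 1*7405 = 14832 - 7405 = 7427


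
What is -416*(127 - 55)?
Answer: -29952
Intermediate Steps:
-416*(127 - 55) = -416*72 = -29952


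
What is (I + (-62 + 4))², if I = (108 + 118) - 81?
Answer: 7569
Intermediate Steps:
I = 145 (I = 226 - 81 = 145)
(I + (-62 + 4))² = (145 + (-62 + 4))² = (145 - 58)² = 87² = 7569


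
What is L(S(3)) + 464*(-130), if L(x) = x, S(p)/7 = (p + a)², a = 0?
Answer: -60257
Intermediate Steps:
S(p) = 7*p² (S(p) = 7*(p + 0)² = 7*p²)
L(S(3)) + 464*(-130) = 7*3² + 464*(-130) = 7*9 - 60320 = 63 - 60320 = -60257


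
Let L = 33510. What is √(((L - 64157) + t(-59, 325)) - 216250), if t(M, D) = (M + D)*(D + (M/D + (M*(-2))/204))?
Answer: 2*I*√440507003118/3315 ≈ 400.43*I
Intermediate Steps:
t(M, D) = (D + M)*(D - M/102 + M/D) (t(M, D) = (D + M)*(D + (M/D - 2*M*(1/204))) = (D + M)*(D + (M/D - M/102)) = (D + M)*(D + (-M/102 + M/D)) = (D + M)*(D - M/102 + M/D))
√(((L - 64157) + t(-59, 325)) - 216250) = √(((33510 - 64157) + (-59 + 325² - 1/102*(-59)² + (-59)²/325 + (101/102)*325*(-59))) - 216250) = √((-30647 + (-59 + 105625 - 1/102*3481 + (1/325)*3481 - 1936675/102)) - 216250) = √((-30647 + (-59 + 105625 - 3481/102 + 3481/325 - 1936675/102)) - 216250) = √((-30647 + 1434658631/16575) - 216250) = √(926684606/16575 - 216250) = √(-2657659144/16575) = 2*I*√440507003118/3315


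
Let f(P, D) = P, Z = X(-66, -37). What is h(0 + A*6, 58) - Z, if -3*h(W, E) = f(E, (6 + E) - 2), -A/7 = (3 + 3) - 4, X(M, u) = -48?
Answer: 86/3 ≈ 28.667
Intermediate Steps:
A = -14 (A = -7*((3 + 3) - 4) = -7*(6 - 4) = -7*2 = -14)
Z = -48
h(W, E) = -E/3
h(0 + A*6, 58) - Z = -⅓*58 - 1*(-48) = -58/3 + 48 = 86/3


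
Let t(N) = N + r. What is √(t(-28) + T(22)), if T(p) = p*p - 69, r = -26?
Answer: 19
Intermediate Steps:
t(N) = -26 + N (t(N) = N - 26 = -26 + N)
T(p) = -69 + p² (T(p) = p² - 69 = -69 + p²)
√(t(-28) + T(22)) = √((-26 - 28) + (-69 + 22²)) = √(-54 + (-69 + 484)) = √(-54 + 415) = √361 = 19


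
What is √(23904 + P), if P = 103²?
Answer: √34513 ≈ 185.78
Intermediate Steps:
P = 10609
√(23904 + P) = √(23904 + 10609) = √34513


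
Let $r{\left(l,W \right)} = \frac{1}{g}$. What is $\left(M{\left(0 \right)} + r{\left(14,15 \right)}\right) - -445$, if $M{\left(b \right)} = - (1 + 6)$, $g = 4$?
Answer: $\frac{1753}{4} \approx 438.25$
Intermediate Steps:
$r{\left(l,W \right)} = \frac{1}{4}$
$M{\left(b \right)} = -7$ ($M{\left(b \right)} = \left(-1\right) 7 = -7$)
$\left(M{\left(0 \right)} + r{\left(14,15 \right)}\right) - -445 = \left(-7 + \frac{1}{4}\right) - -445 = - \frac{27}{4} + 445 = \frac{1753}{4}$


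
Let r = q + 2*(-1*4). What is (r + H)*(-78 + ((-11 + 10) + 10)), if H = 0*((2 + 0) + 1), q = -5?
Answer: 897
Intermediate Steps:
r = -13 (r = -5 + 2*(-1*4) = -5 + 2*(-4) = -5 - 8 = -13)
H = 0 (H = 0*(2 + 1) = 0*3 = 0)
(r + H)*(-78 + ((-11 + 10) + 10)) = (-13 + 0)*(-78 + ((-11 + 10) + 10)) = -13*(-78 + (-1 + 10)) = -13*(-78 + 9) = -13*(-69) = 897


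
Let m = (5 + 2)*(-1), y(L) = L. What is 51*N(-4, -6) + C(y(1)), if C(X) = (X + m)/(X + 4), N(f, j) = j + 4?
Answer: -516/5 ≈ -103.20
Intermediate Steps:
m = -7 (m = 7*(-1) = -7)
N(f, j) = 4 + j
C(X) = (-7 + X)/(4 + X) (C(X) = (X - 7)/(X + 4) = (-7 + X)/(4 + X))
51*N(-4, -6) + C(y(1)) = 51*(4 - 6) + (-7 + 1)/(4 + 1) = 51*(-2) - 6/5 = -102 + (⅕)*(-6) = -102 - 6/5 = -516/5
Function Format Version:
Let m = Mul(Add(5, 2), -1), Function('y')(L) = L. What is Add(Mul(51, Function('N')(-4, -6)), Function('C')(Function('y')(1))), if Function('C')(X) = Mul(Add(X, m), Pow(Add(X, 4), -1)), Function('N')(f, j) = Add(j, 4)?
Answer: Rational(-516, 5) ≈ -103.20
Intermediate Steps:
m = -7 (m = Mul(7, -1) = -7)
Function('N')(f, j) = Add(4, j)
Function('C')(X) = Mul(Pow(Add(4, X), -1), Add(-7, X)) (Function('C')(X) = Mul(Add(X, -7), Pow(Add(X, 4), -1)) = Mul(Add(-7, X), Pow(Add(4, X), -1)) = Mul(Pow(Add(4, X), -1), Add(-7, X)))
Add(Mul(51, Function('N')(-4, -6)), Function('C')(Function('y')(1))) = Add(Mul(51, Add(4, -6)), Mul(Pow(Add(4, 1), -1), Add(-7, 1))) = Add(Mul(51, -2), Mul(Pow(5, -1), -6)) = Add(-102, Mul(Rational(1, 5), -6)) = Add(-102, Rational(-6, 5)) = Rational(-516, 5)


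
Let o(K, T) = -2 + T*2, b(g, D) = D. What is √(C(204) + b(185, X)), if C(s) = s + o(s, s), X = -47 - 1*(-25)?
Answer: 14*√3 ≈ 24.249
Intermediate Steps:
X = -22 (X = -47 + 25 = -22)
o(K, T) = -2 + 2*T
C(s) = -2 + 3*s (C(s) = s + (-2 + 2*s) = -2 + 3*s)
√(C(204) + b(185, X)) = √((-2 + 3*204) - 22) = √((-2 + 612) - 22) = √(610 - 22) = √588 = 14*√3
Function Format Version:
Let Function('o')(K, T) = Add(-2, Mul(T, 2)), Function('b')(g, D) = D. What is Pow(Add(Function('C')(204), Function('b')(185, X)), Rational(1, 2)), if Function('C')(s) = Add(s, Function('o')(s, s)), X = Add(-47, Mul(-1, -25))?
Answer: Mul(14, Pow(3, Rational(1, 2))) ≈ 24.249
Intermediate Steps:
X = -22 (X = Add(-47, 25) = -22)
Function('o')(K, T) = Add(-2, Mul(2, T))
Function('C')(s) = Add(-2, Mul(3, s)) (Function('C')(s) = Add(s, Add(-2, Mul(2, s))) = Add(-2, Mul(3, s)))
Pow(Add(Function('C')(204), Function('b')(185, X)), Rational(1, 2)) = Pow(Add(Add(-2, Mul(3, 204)), -22), Rational(1, 2)) = Pow(Add(Add(-2, 612), -22), Rational(1, 2)) = Pow(Add(610, -22), Rational(1, 2)) = Pow(588, Rational(1, 2)) = Mul(14, Pow(3, Rational(1, 2)))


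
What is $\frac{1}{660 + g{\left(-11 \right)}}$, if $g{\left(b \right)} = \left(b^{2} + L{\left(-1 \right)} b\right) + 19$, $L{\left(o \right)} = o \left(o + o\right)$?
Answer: $\frac{1}{778} \approx 0.0012853$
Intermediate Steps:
$L{\left(o \right)} = 2 o^{2}$ ($L{\left(o \right)} = o 2 o = 2 o^{2}$)
$g{\left(b \right)} = 19 + b^{2} + 2 b$ ($g{\left(b \right)} = \left(b^{2} + 2 \left(-1\right)^{2} b\right) + 19 = \left(b^{2} + 2 \cdot 1 b\right) + 19 = \left(b^{2} + 2 b\right) + 19 = 19 + b^{2} + 2 b$)
$\frac{1}{660 + g{\left(-11 \right)}} = \frac{1}{660 + \left(19 + \left(-11\right)^{2} + 2 \left(-11\right)\right)} = \frac{1}{660 + \left(19 + 121 - 22\right)} = \frac{1}{660 + 118} = \frac{1}{778}$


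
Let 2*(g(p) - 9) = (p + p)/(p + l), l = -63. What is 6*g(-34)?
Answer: 5442/97 ≈ 56.103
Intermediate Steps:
g(p) = 9 + p/(-63 + p) (g(p) = 9 + ((p + p)/(p - 63))/2 = 9 + ((2*p)/(-63 + p))/2 = 9 + (2*p/(-63 + p))/2 = 9 + p/(-63 + p))
6*g(-34) = 6*((-567 + 10*(-34))/(-63 - 34)) = 6*((-567 - 340)/(-97)) = 6*(-1/97*(-907)) = 6*(907/97) = 5442/97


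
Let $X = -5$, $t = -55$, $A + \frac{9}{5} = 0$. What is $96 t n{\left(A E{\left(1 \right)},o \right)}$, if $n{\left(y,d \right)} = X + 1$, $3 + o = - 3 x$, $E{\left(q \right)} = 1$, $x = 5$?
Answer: $21120$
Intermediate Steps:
$A = - \frac{9}{5}$ ($A = - \frac{9}{5} + 0 = - \frac{9}{5} \approx -1.8$)
$o = -18$ ($o = -3 - 15 = -18$)
$n{\left(y,d \right)} = -4$ ($n{\left(y,d \right)} = -5 + 1 = -4$)
$96 t n{\left(A E{\left(1 \right)},o \right)} = 96 \left(-55\right) \left(-4\right) = \left(-5280\right) \left(-4\right) = 21120$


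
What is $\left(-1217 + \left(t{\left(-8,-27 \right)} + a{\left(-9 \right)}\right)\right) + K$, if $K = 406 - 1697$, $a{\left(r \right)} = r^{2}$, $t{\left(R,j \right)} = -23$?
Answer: $-2450$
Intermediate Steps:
$K = -1291$ ($K = 406 - 1697 = -1291$)
$\left(-1217 + \left(t{\left(-8,-27 \right)} + a{\left(-9 \right)}\right)\right) + K = \left(-1217 - \left(23 - \left(-9\right)^{2}\right)\right) - 1291 = \left(-1217 + \left(-23 + 81\right)\right) - 1291 = \left(-1217 + 58\right) - 1291 = -1159 - 1291 = -2450$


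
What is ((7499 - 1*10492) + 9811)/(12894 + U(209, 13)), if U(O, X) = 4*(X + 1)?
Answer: 487/925 ≈ 0.52649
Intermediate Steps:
U(O, X) = 4 + 4*X (U(O, X) = 4*(1 + X) = 4 + 4*X)
((7499 - 1*10492) + 9811)/(12894 + U(209, 13)) = ((7499 - 1*10492) + 9811)/(12894 + (4 + 4*13)) = ((7499 - 10492) + 9811)/(12894 + (4 + 52)) = (-2993 + 9811)/(12894 + 56) = 6818/12950 = 6818*(1/12950) = 487/925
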